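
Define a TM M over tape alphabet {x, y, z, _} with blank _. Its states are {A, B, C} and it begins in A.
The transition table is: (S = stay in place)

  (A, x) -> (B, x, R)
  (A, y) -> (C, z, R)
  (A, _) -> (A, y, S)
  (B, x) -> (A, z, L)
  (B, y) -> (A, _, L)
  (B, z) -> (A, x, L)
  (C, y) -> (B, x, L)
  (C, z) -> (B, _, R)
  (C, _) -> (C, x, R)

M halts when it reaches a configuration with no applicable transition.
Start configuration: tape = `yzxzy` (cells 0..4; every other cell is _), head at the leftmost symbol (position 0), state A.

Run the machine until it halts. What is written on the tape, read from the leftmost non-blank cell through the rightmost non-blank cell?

zzzxy

A | [y]zxzy   read y → write z, move R, go to C
C | z[z]xzy   read z → write _, move R, go to B
B | z_[x]zy   read x → write z, move L, go to A
A | z[_]zzy   read _ → write y, move S, go to A
A | z[y]zzy   read y → write z, move R, go to C
C | zz[z]zy   read z → write _, move R, go to B
B | zz_[z]y   read z → write x, move L, go to A
A | zz[_]xy   read _ → write y, move S, go to A
A | zz[y]xy   read y → write z, move R, go to C
C | zzz[x]y
The non-blank tape span at halt is zzzxy.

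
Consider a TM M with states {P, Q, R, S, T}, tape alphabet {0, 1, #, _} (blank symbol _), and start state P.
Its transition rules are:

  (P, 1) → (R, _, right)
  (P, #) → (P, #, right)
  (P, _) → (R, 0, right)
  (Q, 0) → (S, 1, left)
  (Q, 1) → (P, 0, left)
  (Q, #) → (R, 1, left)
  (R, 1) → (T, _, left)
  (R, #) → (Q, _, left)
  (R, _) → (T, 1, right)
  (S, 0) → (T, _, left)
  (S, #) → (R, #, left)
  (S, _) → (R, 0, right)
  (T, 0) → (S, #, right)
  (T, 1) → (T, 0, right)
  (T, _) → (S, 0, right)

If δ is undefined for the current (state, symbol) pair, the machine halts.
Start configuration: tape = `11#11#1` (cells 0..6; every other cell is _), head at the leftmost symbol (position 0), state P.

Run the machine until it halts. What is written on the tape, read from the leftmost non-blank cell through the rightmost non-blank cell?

state=P head=0 tape=_[1]1#11#1   (P,1)→(R,_,right)
state=R head=1 tape=__[1]#11#1   (R,1)→(T,_,left)
state=T head=0 tape=_[_]_#11#1   (T,_)→(S,0,right)
state=S head=1 tape=_0[_]#11#1   (S,_)→(R,0,right)
state=R head=2 tape=_00[#]11#1   (R,#)→(Q,_,left)
state=Q head=1 tape=_0[0]_11#1   (Q,0)→(S,1,left)
state=S head=0 tape=_[0]1_11#1   (S,0)→(T,_,left)
state=T head=-1 tape=[_]_1_11#1   (T,_)→(S,0,right)
state=S head=0 tape=0[_]1_11#1   (S,_)→(R,0,right)
state=R head=1 tape=00[1]_11#1   (R,1)→(T,_,left)
state=T head=0 tape=0[0]__11#1   (T,0)→(S,#,right)
state=S head=1 tape=0#[_]_11#1   (S,_)→(R,0,right)
state=R head=2 tape=0#0[_]11#1   (R,_)→(T,1,right)
state=T head=3 tape=0#01[1]1#1   (T,1)→(T,0,right)
state=T head=4 tape=0#010[1]#1   (T,1)→(T,0,right)
state=T head=5 tape=0#0100[#]1
The non-blank tape span at halt is 0#0100#1.

0#0100#1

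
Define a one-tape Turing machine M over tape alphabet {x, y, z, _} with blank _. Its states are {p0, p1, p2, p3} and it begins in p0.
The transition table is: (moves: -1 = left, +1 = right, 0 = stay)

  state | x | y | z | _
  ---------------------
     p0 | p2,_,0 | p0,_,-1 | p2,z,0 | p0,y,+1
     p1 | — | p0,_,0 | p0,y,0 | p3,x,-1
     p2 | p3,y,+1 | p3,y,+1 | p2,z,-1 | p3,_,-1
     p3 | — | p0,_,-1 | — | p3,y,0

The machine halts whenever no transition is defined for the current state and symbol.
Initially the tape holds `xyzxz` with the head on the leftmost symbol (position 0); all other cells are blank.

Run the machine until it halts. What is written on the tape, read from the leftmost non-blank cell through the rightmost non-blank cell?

p0 | ___[x]yzxz   read x → write _, move 0, go to p2
p2 | ___[_]yzxz   read _ → write _, move -1, go to p3
p3 | __[_]_yzxz   read _ → write y, move 0, go to p3
p3 | __[y]_yzxz   read y → write _, move -1, go to p0
p0 | _[_]__yzxz   read _ → write y, move +1, go to p0
p0 | _y[_]_yzxz   read _ → write y, move +1, go to p0
p0 | _yy[_]yzxz   read _ → write y, move +1, go to p0
p0 | _yyy[y]zxz   read y → write _, move -1, go to p0
p0 | _yy[y]_zxz   read y → write _, move -1, go to p0
p0 | _y[y]__zxz   read y → write _, move -1, go to p0
p0 | _[y]___zxz   read y → write _, move -1, go to p0
p0 | [_]____zxz   read _ → write y, move +1, go to p0
p0 | y[_]___zxz   read _ → write y, move +1, go to p0
p0 | yy[_]__zxz   read _ → write y, move +1, go to p0
p0 | yyy[_]_zxz   read _ → write y, move +1, go to p0
p0 | yyyy[_]zxz   read _ → write y, move +1, go to p0
p0 | yyyyy[z]xz   read z → write z, move 0, go to p2
p2 | yyyyy[z]xz   read z → write z, move -1, go to p2
p2 | yyyy[y]zxz   read y → write y, move +1, go to p3
p3 | yyyyy[z]xz
The non-blank tape span at halt is yyyyyzxz.

yyyyyzxz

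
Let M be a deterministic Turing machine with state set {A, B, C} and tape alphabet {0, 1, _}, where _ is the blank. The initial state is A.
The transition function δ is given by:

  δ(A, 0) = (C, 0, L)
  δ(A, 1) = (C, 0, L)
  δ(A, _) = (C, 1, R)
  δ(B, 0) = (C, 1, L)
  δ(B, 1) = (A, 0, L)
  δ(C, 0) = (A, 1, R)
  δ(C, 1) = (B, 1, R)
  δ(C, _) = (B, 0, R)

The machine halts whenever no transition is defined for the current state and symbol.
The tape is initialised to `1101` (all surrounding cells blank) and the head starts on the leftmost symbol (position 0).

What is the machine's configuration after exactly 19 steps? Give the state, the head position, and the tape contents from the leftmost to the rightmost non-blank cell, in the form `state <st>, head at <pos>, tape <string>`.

A | ___[1]101   read 1 → write 0, move L, go to C
C | __[_]0101   read _ → write 0, move R, go to B
B | __0[0]101   read 0 → write 1, move L, go to C
C | __[0]1101   read 0 → write 1, move R, go to A
A | __1[1]101   read 1 → write 0, move L, go to C
C | __[1]0101   read 1 → write 1, move R, go to B
B | __1[0]101   read 0 → write 1, move L, go to C
C | __[1]1101   read 1 → write 1, move R, go to B
B | __1[1]101   read 1 → write 0, move L, go to A
A | __[1]0101   read 1 → write 0, move L, go to C
C | _[_]00101   read _ → write 0, move R, go to B
B | _0[0]0101   read 0 → write 1, move L, go to C
C | _[0]10101   read 0 → write 1, move R, go to A
A | _1[1]0101   read 1 → write 0, move L, go to C
C | _[1]00101   read 1 → write 1, move R, go to B
B | _1[0]0101   read 0 → write 1, move L, go to C
C | _[1]10101   read 1 → write 1, move R, go to B
B | _1[1]0101   read 1 → write 0, move L, go to A
A | _[1]00101   read 1 → write 0, move L, go to C
C | [_]000101
After 19 steps: state C, head at -3, tape 000101.

state C, head at -3, tape 000101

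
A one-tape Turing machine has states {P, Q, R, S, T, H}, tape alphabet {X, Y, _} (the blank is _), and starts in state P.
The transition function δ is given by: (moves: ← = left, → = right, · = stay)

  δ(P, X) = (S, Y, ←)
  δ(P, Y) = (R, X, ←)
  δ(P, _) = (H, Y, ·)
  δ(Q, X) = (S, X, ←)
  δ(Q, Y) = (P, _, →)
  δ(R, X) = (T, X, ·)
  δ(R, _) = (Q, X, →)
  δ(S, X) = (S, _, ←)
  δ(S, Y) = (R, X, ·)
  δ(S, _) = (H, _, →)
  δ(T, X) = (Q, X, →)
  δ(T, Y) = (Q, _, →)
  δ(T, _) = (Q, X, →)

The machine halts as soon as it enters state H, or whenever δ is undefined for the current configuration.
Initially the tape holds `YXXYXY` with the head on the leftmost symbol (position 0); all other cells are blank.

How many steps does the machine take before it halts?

state=P head=0 tape=__[Y]XXYXY   (P,Y)→(R,X,←)
state=R head=-1 tape=_[_]XXXYXY   (R,_)→(Q,X,→)
state=Q head=0 tape=_X[X]XXYXY   (Q,X)→(S,X,←)
state=S head=-1 tape=_[X]XXXYXY   (S,X)→(S,_,←)
state=S head=-2 tape=[_]_XXXYXY   (S,_)→(H,_,→)
state=H head=-1 tape=_[_]XXXYXY
M halts after 5 transitions.

5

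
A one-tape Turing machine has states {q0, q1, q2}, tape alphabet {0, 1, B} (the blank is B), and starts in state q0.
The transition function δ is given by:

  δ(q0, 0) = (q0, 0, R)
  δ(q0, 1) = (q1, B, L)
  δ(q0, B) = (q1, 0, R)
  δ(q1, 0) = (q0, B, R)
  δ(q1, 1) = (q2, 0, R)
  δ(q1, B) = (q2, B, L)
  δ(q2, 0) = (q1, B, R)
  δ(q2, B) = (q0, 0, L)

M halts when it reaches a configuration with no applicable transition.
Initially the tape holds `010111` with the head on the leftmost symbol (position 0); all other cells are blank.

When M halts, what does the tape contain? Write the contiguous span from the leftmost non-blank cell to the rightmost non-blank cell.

q0 | [0]10111   read 0 → write 0, move R, go to q0
q0 | 0[1]0111   read 1 → write B, move L, go to q1
q1 | [0]B0111   read 0 → write B, move R, go to q0
q0 | B[B]0111   read B → write 0, move R, go to q1
q1 | B0[0]111   read 0 → write B, move R, go to q0
q0 | B0B[1]11   read 1 → write B, move L, go to q1
q1 | B0[B]B11   read B → write B, move L, go to q2
q2 | B[0]BB11   read 0 → write B, move R, go to q1
q1 | BB[B]B11   read B → write B, move L, go to q2
q2 | B[B]BB11   read B → write 0, move L, go to q0
q0 | [B]0BB11   read B → write 0, move R, go to q1
q1 | 0[0]BB11   read 0 → write B, move R, go to q0
q0 | 0B[B]B11   read B → write 0, move R, go to q1
q1 | 0B0[B]11   read B → write B, move L, go to q2
q2 | 0B[0]B11   read 0 → write B, move R, go to q1
q1 | 0BB[B]11   read B → write B, move L, go to q2
q2 | 0B[B]B11   read B → write 0, move L, go to q0
q0 | 0[B]0B11   read B → write 0, move R, go to q1
q1 | 00[0]B11   read 0 → write B, move R, go to q0
q0 | 00B[B]11   read B → write 0, move R, go to q1
q1 | 00B0[1]1   read 1 → write 0, move R, go to q2
q2 | 00B00[1]
The non-blank tape span at halt is 00B001.

00B001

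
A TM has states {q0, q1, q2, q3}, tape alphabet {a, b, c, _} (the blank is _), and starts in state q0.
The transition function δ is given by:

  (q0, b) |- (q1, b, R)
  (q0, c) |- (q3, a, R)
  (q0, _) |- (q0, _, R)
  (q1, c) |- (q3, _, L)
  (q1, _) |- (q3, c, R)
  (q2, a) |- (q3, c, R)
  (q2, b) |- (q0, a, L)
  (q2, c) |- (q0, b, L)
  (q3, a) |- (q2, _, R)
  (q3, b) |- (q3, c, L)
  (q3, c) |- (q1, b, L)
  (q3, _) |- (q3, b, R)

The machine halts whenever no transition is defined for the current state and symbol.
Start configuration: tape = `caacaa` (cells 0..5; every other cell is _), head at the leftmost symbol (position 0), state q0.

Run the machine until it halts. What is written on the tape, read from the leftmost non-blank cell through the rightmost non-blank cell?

q0 | [c]aacaa   read c → write a, move R, go to q3
q3 | a[a]acaa   read a → write _, move R, go to q2
q2 | a_[a]caa   read a → write c, move R, go to q3
q3 | a_c[c]aa   read c → write b, move L, go to q1
q1 | a_[c]baa   read c → write _, move L, go to q3
q3 | a[_]_baa   read _ → write b, move R, go to q3
q3 | ab[_]baa   read _ → write b, move R, go to q3
q3 | abb[b]aa   read b → write c, move L, go to q3
q3 | ab[b]caa   read b → write c, move L, go to q3
q3 | a[b]ccaa   read b → write c, move L, go to q3
q3 | [a]cccaa   read a → write _, move R, go to q2
q2 | _[c]ccaa   read c → write b, move L, go to q0
q0 | [_]bccaa   read _ → write _, move R, go to q0
q0 | _[b]ccaa   read b → write b, move R, go to q1
q1 | _b[c]caa   read c → write _, move L, go to q3
q3 | _[b]_caa   read b → write c, move L, go to q3
q3 | [_]c_caa   read _ → write b, move R, go to q3
q3 | b[c]_caa   read c → write b, move L, go to q1
q1 | [b]b_caa
The non-blank tape span at halt is bb_caa.

bb_caa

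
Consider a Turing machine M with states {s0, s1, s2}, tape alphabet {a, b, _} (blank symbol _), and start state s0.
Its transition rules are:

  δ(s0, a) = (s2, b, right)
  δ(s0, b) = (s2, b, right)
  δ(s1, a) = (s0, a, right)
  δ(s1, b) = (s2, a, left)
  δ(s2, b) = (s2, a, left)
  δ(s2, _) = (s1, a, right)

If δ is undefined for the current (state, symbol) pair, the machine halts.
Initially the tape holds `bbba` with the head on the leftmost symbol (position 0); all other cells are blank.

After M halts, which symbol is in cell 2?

state=s0 head=0 tape=_[b]bba   (s0,b)→(s2,b,right)
state=s2 head=1 tape=_b[b]ba   (s2,b)→(s2,a,left)
state=s2 head=0 tape=_[b]aba   (s2,b)→(s2,a,left)
state=s2 head=-1 tape=[_]aaba   (s2,_)→(s1,a,right)
state=s1 head=0 tape=a[a]aba   (s1,a)→(s0,a,right)
state=s0 head=1 tape=aa[a]ba   (s0,a)→(s2,b,right)
state=s2 head=2 tape=aab[b]a   (s2,b)→(s2,a,left)
state=s2 head=1 tape=aa[b]aa   (s2,b)→(s2,a,left)
state=s2 head=0 tape=a[a]aaa
Cell 2 holds a when M halts.

a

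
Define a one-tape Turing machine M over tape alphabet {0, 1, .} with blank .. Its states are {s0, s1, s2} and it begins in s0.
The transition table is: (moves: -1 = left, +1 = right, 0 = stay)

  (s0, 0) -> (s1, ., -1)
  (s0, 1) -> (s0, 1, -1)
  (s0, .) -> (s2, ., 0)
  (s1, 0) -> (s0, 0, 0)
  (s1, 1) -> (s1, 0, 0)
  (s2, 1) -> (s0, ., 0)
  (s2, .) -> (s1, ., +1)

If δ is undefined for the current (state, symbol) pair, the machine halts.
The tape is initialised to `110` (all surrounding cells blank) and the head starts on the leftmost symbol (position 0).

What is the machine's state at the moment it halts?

state=s0 head=0 tape=.[1]10   (s0,1)→(s0,1,-1)
state=s0 head=-1 tape=[.]110   (s0,.)→(s2,.,0)
state=s2 head=-1 tape=[.]110   (s2,.)→(s1,.,+1)
state=s1 head=0 tape=.[1]10   (s1,1)→(s1,0,0)
state=s1 head=0 tape=.[0]10   (s1,0)→(s0,0,0)
state=s0 head=0 tape=.[0]10   (s0,0)→(s1,.,-1)
state=s1 head=-1 tape=[.].10
No transition is defined for (s1, .); M halts in state s1.

s1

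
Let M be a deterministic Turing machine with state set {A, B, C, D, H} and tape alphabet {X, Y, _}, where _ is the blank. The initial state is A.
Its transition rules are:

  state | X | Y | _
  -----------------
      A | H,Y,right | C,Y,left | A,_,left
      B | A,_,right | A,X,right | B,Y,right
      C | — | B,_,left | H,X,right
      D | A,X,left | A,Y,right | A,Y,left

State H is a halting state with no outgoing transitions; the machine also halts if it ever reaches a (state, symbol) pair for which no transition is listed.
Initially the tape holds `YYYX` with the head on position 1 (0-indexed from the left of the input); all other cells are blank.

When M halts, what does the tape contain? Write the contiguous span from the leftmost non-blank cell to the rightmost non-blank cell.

YYXYX

A | _Y[Y]YX   read Y → write Y, move left, go to C
C | _[Y]YYX   read Y → write _, move left, go to B
B | [_]_YYX   read _ → write Y, move right, go to B
B | Y[_]YYX   read _ → write Y, move right, go to B
B | YY[Y]YX   read Y → write X, move right, go to A
A | YYX[Y]X   read Y → write Y, move left, go to C
C | YY[X]YX
The non-blank tape span at halt is YYXYX.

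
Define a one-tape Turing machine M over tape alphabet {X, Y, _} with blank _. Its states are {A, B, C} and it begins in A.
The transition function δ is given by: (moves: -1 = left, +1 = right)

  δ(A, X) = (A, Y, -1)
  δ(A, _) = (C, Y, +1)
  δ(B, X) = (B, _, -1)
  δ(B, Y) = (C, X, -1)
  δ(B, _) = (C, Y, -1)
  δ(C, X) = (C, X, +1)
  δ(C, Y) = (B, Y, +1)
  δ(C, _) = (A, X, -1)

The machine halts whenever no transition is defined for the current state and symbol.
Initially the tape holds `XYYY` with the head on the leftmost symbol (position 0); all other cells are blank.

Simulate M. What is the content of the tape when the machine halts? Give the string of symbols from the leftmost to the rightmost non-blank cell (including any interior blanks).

YYYX_YY

state=A head=0 tape=___[X]YYY   (A,X)→(A,Y,-1)
state=A head=-1 tape=__[_]YYYY   (A,_)→(C,Y,+1)
state=C head=0 tape=__Y[Y]YYY   (C,Y)→(B,Y,+1)
state=B head=1 tape=__YY[Y]YY   (B,Y)→(C,X,-1)
state=C head=0 tape=__Y[Y]XYY   (C,Y)→(B,Y,+1)
state=B head=1 tape=__YY[X]YY   (B,X)→(B,_,-1)
state=B head=0 tape=__Y[Y]_YY   (B,Y)→(C,X,-1)
state=C head=-1 tape=__[Y]X_YY   (C,Y)→(B,Y,+1)
state=B head=0 tape=__Y[X]_YY   (B,X)→(B,_,-1)
state=B head=-1 tape=__[Y]__YY   (B,Y)→(C,X,-1)
state=C head=-2 tape=_[_]X__YY   (C,_)→(A,X,-1)
state=A head=-3 tape=[_]XX__YY   (A,_)→(C,Y,+1)
state=C head=-2 tape=Y[X]X__YY   (C,X)→(C,X,+1)
state=C head=-1 tape=YX[X]__YY   (C,X)→(C,X,+1)
state=C head=0 tape=YXX[_]_YY   (C,_)→(A,X,-1)
state=A head=-1 tape=YX[X]X_YY   (A,X)→(A,Y,-1)
state=A head=-2 tape=Y[X]YX_YY   (A,X)→(A,Y,-1)
state=A head=-3 tape=[Y]YYX_YY
The non-blank tape span at halt is YYYX_YY.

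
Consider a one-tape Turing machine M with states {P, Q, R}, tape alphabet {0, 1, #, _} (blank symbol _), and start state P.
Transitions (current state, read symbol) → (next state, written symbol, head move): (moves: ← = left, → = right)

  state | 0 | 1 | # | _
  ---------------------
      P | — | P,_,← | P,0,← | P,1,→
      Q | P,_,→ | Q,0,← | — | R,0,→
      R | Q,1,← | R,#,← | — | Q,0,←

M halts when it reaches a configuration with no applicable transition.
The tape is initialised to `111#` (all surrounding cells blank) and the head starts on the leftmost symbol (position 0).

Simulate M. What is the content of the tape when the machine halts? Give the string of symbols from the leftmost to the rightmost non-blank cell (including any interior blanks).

state=P head=0 tape=____[1]11#   (P,1)→(P,_,←)
state=P head=-1 tape=___[_]_11#   (P,_)→(P,1,→)
state=P head=0 tape=___1[_]11#   (P,_)→(P,1,→)
state=P head=1 tape=___11[1]1#   (P,1)→(P,_,←)
state=P head=0 tape=___1[1]_1#   (P,1)→(P,_,←)
state=P head=-1 tape=___[1]__1#   (P,1)→(P,_,←)
state=P head=-2 tape=__[_]___1#   (P,_)→(P,1,→)
state=P head=-1 tape=__1[_]__1#   (P,_)→(P,1,→)
state=P head=0 tape=__11[_]_1#   (P,_)→(P,1,→)
state=P head=1 tape=__111[_]1#   (P,_)→(P,1,→)
state=P head=2 tape=__1111[1]#   (P,1)→(P,_,←)
state=P head=1 tape=__111[1]_#   (P,1)→(P,_,←)
state=P head=0 tape=__11[1]__#   (P,1)→(P,_,←)
state=P head=-1 tape=__1[1]___#   (P,1)→(P,_,←)
state=P head=-2 tape=__[1]____#   (P,1)→(P,_,←)
state=P head=-3 tape=_[_]_____#   (P,_)→(P,1,→)
state=P head=-2 tape=_1[_]____#   (P,_)→(P,1,→)
state=P head=-1 tape=_11[_]___#   (P,_)→(P,1,→)
state=P head=0 tape=_111[_]__#   (P,_)→(P,1,→)
state=P head=1 tape=_1111[_]_#   (P,_)→(P,1,→)
state=P head=2 tape=_11111[_]#   (P,_)→(P,1,→)
state=P head=3 tape=_111111[#]   (P,#)→(P,0,←)
state=P head=2 tape=_11111[1]0   (P,1)→(P,_,←)
state=P head=1 tape=_1111[1]_0   (P,1)→(P,_,←)
state=P head=0 tape=_111[1]__0   (P,1)→(P,_,←)
state=P head=-1 tape=_11[1]___0   (P,1)→(P,_,←)
state=P head=-2 tape=_1[1]____0   (P,1)→(P,_,←)
state=P head=-3 tape=_[1]_____0   (P,1)→(P,_,←)
state=P head=-4 tape=[_]______0   (P,_)→(P,1,→)
state=P head=-3 tape=1[_]_____0   (P,_)→(P,1,→)
state=P head=-2 tape=11[_]____0   (P,_)→(P,1,→)
state=P head=-1 tape=111[_]___0   (P,_)→(P,1,→)
state=P head=0 tape=1111[_]__0   (P,_)→(P,1,→)
state=P head=1 tape=11111[_]_0   (P,_)→(P,1,→)
state=P head=2 tape=111111[_]0   (P,_)→(P,1,→)
state=P head=3 tape=1111111[0]
The non-blank tape span at halt is 11111110.

11111110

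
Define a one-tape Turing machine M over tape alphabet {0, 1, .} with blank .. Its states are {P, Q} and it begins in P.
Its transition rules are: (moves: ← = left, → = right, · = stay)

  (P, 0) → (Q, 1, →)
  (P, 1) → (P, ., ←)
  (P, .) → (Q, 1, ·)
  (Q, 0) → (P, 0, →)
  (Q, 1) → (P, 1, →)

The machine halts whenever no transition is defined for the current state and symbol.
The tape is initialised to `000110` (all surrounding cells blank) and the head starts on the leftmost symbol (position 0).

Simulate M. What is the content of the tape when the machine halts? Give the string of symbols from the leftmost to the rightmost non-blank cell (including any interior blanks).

P | [0]00110   read 0 → write 1, move →, go to Q
Q | 1[0]0110   read 0 → write 0, move →, go to P
P | 10[0]110   read 0 → write 1, move →, go to Q
Q | 101[1]10   read 1 → write 1, move →, go to P
P | 1011[1]0   read 1 → write ., move ←, go to P
P | 101[1].0   read 1 → write ., move ←, go to P
P | 10[1]..0   read 1 → write ., move ←, go to P
P | 1[0]...0   read 0 → write 1, move →, go to Q
Q | 11[.]..0
The non-blank tape span at halt is 11...0.

11...0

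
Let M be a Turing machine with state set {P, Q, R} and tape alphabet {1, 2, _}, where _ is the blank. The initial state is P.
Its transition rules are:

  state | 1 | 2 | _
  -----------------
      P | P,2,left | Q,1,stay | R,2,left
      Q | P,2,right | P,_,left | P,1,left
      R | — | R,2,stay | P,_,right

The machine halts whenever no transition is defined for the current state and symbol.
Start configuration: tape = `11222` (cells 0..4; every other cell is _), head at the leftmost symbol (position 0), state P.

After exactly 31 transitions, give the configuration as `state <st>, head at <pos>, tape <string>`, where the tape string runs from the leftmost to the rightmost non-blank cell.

state=P head=0 tape=__[1]1222_   (P,1)→(P,2,left)
state=P head=-1 tape=_[_]21222_   (P,_)→(R,2,left)
state=R head=-2 tape=[_]221222_   (R,_)→(P,_,right)
state=P head=-1 tape=_[2]21222_   (P,2)→(Q,1,stay)
state=Q head=-1 tape=_[1]21222_   (Q,1)→(P,2,right)
state=P head=0 tape=_2[2]1222_   (P,2)→(Q,1,stay)
state=Q head=0 tape=_2[1]1222_   (Q,1)→(P,2,right)
state=P head=1 tape=_22[1]222_   (P,1)→(P,2,left)
state=P head=0 tape=_2[2]2222_   (P,2)→(Q,1,stay)
state=Q head=0 tape=_2[1]2222_   (Q,1)→(P,2,right)
state=P head=1 tape=_22[2]222_   (P,2)→(Q,1,stay)
state=Q head=1 tape=_22[1]222_   (Q,1)→(P,2,right)
state=P head=2 tape=_222[2]22_   (P,2)→(Q,1,stay)
state=Q head=2 tape=_222[1]22_   (Q,1)→(P,2,right)
state=P head=3 tape=_2222[2]2_   (P,2)→(Q,1,stay)
state=Q head=3 tape=_2222[1]2_   (Q,1)→(P,2,right)
state=P head=4 tape=_22222[2]_   (P,2)→(Q,1,stay)
state=Q head=4 tape=_22222[1]_   (Q,1)→(P,2,right)
state=P head=5 tape=_222222[_]   (P,_)→(R,2,left)
state=R head=4 tape=_22222[2]2   (R,2)→(R,2,stay)
state=R head=4 tape=_22222[2]2   (R,2)→(R,2,stay)
state=R head=4 tape=_22222[2]2   (R,2)→(R,2,stay)
state=R head=4 tape=_22222[2]2   (R,2)→(R,2,stay)
state=R head=4 tape=_22222[2]2   (R,2)→(R,2,stay)
state=R head=4 tape=_22222[2]2   (R,2)→(R,2,stay)
state=R head=4 tape=_22222[2]2   (R,2)→(R,2,stay)
state=R head=4 tape=_22222[2]2   (R,2)→(R,2,stay)
state=R head=4 tape=_22222[2]2   (R,2)→(R,2,stay)
state=R head=4 tape=_22222[2]2   (R,2)→(R,2,stay)
state=R head=4 tape=_22222[2]2   (R,2)→(R,2,stay)
state=R head=4 tape=_22222[2]2   (R,2)→(R,2,stay)
state=R head=4 tape=_22222[2]2
After 31 steps: state R, head at 4, tape 2222222.

state R, head at 4, tape 2222222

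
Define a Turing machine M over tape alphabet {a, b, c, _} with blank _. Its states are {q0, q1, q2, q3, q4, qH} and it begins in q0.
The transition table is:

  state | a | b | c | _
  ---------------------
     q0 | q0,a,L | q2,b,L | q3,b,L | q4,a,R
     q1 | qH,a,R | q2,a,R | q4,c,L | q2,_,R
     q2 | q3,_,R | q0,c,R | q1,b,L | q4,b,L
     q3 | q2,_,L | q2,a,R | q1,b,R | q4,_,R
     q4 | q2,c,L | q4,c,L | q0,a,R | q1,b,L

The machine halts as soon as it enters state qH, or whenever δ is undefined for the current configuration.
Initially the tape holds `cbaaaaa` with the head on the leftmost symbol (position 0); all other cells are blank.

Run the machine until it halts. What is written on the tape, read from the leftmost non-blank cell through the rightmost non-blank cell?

state=q0 head=0 tape=__[c]baaaaa   (q0,c)→(q3,b,L)
state=q3 head=-1 tape=_[_]bbaaaaa   (q3,_)→(q4,_,R)
state=q4 head=0 tape=__[b]baaaaa   (q4,b)→(q4,c,L)
state=q4 head=-1 tape=_[_]cbaaaaa   (q4,_)→(q1,b,L)
state=q1 head=-2 tape=[_]bcbaaaaa   (q1,_)→(q2,_,R)
state=q2 head=-1 tape=_[b]cbaaaaa   (q2,b)→(q0,c,R)
state=q0 head=0 tape=_c[c]baaaaa   (q0,c)→(q3,b,L)
state=q3 head=-1 tape=_[c]bbaaaaa   (q3,c)→(q1,b,R)
state=q1 head=0 tape=_b[b]baaaaa   (q1,b)→(q2,a,R)
state=q2 head=1 tape=_ba[b]aaaaa   (q2,b)→(q0,c,R)
state=q0 head=2 tape=_bac[a]aaaa   (q0,a)→(q0,a,L)
state=q0 head=1 tape=_ba[c]aaaaa   (q0,c)→(q3,b,L)
state=q3 head=0 tape=_b[a]baaaaa   (q3,a)→(q2,_,L)
state=q2 head=-1 tape=_[b]_baaaaa   (q2,b)→(q0,c,R)
state=q0 head=0 tape=_c[_]baaaaa   (q0,_)→(q4,a,R)
state=q4 head=1 tape=_ca[b]aaaaa   (q4,b)→(q4,c,L)
state=q4 head=0 tape=_c[a]caaaaa   (q4,a)→(q2,c,L)
state=q2 head=-1 tape=_[c]ccaaaaa   (q2,c)→(q1,b,L)
state=q1 head=-2 tape=[_]bccaaaaa   (q1,_)→(q2,_,R)
state=q2 head=-1 tape=_[b]ccaaaaa   (q2,b)→(q0,c,R)
state=q0 head=0 tape=_c[c]caaaaa   (q0,c)→(q3,b,L)
state=q3 head=-1 tape=_[c]bcaaaaa   (q3,c)→(q1,b,R)
state=q1 head=0 tape=_b[b]caaaaa   (q1,b)→(q2,a,R)
state=q2 head=1 tape=_ba[c]aaaaa   (q2,c)→(q1,b,L)
state=q1 head=0 tape=_b[a]baaaaa   (q1,a)→(qH,a,R)
state=qH head=1 tape=_ba[b]aaaaa
The non-blank tape span at halt is babaaaaa.

babaaaaa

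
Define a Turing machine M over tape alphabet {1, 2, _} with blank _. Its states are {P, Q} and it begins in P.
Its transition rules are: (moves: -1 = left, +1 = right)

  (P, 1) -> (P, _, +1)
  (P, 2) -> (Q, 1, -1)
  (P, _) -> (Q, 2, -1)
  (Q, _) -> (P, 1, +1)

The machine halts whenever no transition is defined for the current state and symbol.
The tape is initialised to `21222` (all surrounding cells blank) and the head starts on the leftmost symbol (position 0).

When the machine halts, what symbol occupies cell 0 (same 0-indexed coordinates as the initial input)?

state=P head=0 tape=_[2]1222_   (P,2)→(Q,1,-1)
state=Q head=-1 tape=[_]11222_   (Q,_)→(P,1,+1)
state=P head=0 tape=1[1]1222_   (P,1)→(P,_,+1)
state=P head=1 tape=1_[1]222_   (P,1)→(P,_,+1)
state=P head=2 tape=1__[2]22_   (P,2)→(Q,1,-1)
state=Q head=1 tape=1_[_]122_   (Q,_)→(P,1,+1)
state=P head=2 tape=1_1[1]22_   (P,1)→(P,_,+1)
state=P head=3 tape=1_1_[2]2_   (P,2)→(Q,1,-1)
state=Q head=2 tape=1_1[_]12_   (Q,_)→(P,1,+1)
state=P head=3 tape=1_11[1]2_   (P,1)→(P,_,+1)
state=P head=4 tape=1_11_[2]_   (P,2)→(Q,1,-1)
state=Q head=3 tape=1_11[_]1_   (Q,_)→(P,1,+1)
state=P head=4 tape=1_111[1]_   (P,1)→(P,_,+1)
state=P head=5 tape=1_111_[_]   (P,_)→(Q,2,-1)
state=Q head=4 tape=1_111[_]2   (Q,_)→(P,1,+1)
state=P head=5 tape=1_1111[2]   (P,2)→(Q,1,-1)
state=Q head=4 tape=1_111[1]1
Cell 0 holds _ when M halts.

_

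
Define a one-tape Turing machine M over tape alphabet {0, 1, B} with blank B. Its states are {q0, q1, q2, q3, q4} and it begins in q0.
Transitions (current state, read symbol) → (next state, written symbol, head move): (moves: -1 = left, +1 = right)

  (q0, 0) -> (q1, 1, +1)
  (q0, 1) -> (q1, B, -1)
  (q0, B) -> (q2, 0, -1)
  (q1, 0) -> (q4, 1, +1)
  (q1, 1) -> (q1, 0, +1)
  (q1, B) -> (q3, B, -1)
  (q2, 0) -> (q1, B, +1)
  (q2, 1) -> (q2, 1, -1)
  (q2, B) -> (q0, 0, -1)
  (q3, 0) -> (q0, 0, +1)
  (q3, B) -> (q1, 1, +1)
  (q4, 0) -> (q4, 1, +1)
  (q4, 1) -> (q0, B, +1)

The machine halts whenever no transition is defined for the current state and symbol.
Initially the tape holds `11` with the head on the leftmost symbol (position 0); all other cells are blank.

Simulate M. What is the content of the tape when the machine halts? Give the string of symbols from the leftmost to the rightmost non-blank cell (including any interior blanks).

state=q0 head=0 tape=BB[1]1   (q0,1)→(q1,B,-1)
state=q1 head=-1 tape=B[B]B1   (q1,B)→(q3,B,-1)
state=q3 head=-2 tape=[B]BB1   (q3,B)→(q1,1,+1)
state=q1 head=-1 tape=1[B]B1   (q1,B)→(q3,B,-1)
state=q3 head=-2 tape=[1]BB1
The non-blank tape span at halt is 1BB1.

1BB1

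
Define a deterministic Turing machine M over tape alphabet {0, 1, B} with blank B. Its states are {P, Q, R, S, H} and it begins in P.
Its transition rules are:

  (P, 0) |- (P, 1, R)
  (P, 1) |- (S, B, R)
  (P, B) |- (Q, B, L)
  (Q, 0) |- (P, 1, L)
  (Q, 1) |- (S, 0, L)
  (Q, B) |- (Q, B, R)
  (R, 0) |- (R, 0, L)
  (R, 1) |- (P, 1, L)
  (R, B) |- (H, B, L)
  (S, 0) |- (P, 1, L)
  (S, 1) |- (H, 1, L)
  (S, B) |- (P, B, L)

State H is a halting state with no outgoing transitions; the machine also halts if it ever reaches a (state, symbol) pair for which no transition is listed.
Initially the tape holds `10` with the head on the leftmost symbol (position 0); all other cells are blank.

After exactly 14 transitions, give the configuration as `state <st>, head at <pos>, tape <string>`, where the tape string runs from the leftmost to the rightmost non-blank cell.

P | BB[1]0   read 1 → write B, move R, go to S
S | BBB[0]   read 0 → write 1, move L, go to P
P | BB[B]1   read B → write B, move L, go to Q
Q | B[B]B1   read B → write B, move R, go to Q
Q | BB[B]1   read B → write B, move R, go to Q
Q | BBB[1]   read 1 → write 0, move L, go to S
S | BB[B]0   read B → write B, move L, go to P
P | B[B]B0   read B → write B, move L, go to Q
Q | [B]BB0   read B → write B, move R, go to Q
Q | B[B]B0   read B → write B, move R, go to Q
Q | BB[B]0   read B → write B, move R, go to Q
Q | BBB[0]   read 0 → write 1, move L, go to P
P | BB[B]1   read B → write B, move L, go to Q
Q | B[B]B1   read B → write B, move R, go to Q
Q | BB[B]1
After 14 steps: state Q, head at 0, tape 1.

state Q, head at 0, tape 1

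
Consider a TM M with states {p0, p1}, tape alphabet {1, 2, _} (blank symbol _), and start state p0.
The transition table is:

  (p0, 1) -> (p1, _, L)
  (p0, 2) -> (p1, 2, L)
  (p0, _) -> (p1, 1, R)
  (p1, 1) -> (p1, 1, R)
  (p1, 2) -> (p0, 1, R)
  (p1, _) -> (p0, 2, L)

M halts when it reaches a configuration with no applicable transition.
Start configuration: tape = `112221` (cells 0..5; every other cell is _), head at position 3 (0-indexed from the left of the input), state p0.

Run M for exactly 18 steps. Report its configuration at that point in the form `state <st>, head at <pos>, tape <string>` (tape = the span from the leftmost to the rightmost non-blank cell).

p0 | 112[2]21   read 2 → write 2, move L, go to p1
p1 | 11[2]221   read 2 → write 1, move R, go to p0
p0 | 111[2]21   read 2 → write 2, move L, go to p1
p1 | 11[1]221   read 1 → write 1, move R, go to p1
p1 | 111[2]21   read 2 → write 1, move R, go to p0
p0 | 1111[2]1   read 2 → write 2, move L, go to p1
p1 | 111[1]21   read 1 → write 1, move R, go to p1
p1 | 1111[2]1   read 2 → write 1, move R, go to p0
p0 | 11111[1]   read 1 → write _, move L, go to p1
p1 | 1111[1]_   read 1 → write 1, move R, go to p1
p1 | 11111[_]   read _ → write 2, move L, go to p0
p0 | 1111[1]2   read 1 → write _, move L, go to p1
p1 | 111[1]_2   read 1 → write 1, move R, go to p1
p1 | 1111[_]2   read _ → write 2, move L, go to p0
p0 | 111[1]22   read 1 → write _, move L, go to p1
p1 | 11[1]_22   read 1 → write 1, move R, go to p1
p1 | 111[_]22   read _ → write 2, move L, go to p0
p0 | 11[1]222   read 1 → write _, move L, go to p1
p1 | 1[1]_222
After 18 steps: state p1, head at 1, tape 11_222.

state p1, head at 1, tape 11_222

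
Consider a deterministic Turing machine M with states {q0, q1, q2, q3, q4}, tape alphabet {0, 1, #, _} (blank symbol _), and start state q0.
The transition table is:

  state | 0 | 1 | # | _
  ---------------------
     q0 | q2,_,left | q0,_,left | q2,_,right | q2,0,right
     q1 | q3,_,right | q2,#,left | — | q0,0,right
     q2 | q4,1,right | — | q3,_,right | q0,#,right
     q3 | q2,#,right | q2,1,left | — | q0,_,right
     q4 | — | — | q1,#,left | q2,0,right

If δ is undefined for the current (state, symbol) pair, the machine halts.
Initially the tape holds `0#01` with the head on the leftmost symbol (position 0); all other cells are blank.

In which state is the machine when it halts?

q2

q0 | _[0]#01   read 0 → write _, move left, go to q2
q2 | [_]_#01   read _ → write #, move right, go to q0
q0 | #[_]#01   read _ → write 0, move right, go to q2
q2 | #0[#]01   read # → write _, move right, go to q3
q3 | #0_[0]1   read 0 → write #, move right, go to q2
q2 | #0_#[1]
No transition is defined for (q2, 1); M halts in state q2.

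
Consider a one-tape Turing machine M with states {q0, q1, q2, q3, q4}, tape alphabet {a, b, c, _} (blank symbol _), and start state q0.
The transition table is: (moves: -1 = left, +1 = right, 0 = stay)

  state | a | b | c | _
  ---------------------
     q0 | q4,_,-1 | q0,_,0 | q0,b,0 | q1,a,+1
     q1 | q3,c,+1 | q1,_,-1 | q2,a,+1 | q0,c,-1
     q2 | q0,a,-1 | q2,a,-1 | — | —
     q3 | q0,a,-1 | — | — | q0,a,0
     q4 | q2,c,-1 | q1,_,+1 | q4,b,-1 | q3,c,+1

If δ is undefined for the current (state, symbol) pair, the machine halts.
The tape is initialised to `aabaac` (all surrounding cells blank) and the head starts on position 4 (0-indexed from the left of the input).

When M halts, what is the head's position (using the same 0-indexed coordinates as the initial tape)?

q0 | __aaba[a]c   read a → write _, move -1, go to q4
q4 | __aab[a]_c   read a → write c, move -1, go to q2
q2 | __aa[b]c_c   read b → write a, move -1, go to q2
q2 | __a[a]ac_c   read a → write a, move -1, go to q0
q0 | __[a]aac_c   read a → write _, move -1, go to q4
q4 | _[_]_aac_c   read _ → write c, move +1, go to q3
q3 | _c[_]aac_c   read _ → write a, move 0, go to q0
q0 | _c[a]aac_c   read a → write _, move -1, go to q4
q4 | _[c]_aac_c   read c → write b, move -1, go to q4
q4 | [_]b_aac_c   read _ → write c, move +1, go to q3
q3 | c[b]_aac_c
At halt the head is at cell -1.

-1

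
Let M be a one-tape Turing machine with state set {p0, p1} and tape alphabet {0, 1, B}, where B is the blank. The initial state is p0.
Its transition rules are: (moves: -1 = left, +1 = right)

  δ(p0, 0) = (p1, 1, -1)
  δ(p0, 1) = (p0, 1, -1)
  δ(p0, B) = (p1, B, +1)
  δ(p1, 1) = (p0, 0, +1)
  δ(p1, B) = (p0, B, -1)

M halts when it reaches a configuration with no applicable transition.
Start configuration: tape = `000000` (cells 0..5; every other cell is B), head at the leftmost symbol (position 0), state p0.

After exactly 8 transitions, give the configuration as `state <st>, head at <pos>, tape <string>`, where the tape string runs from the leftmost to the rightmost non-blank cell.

state p0, head at -2, tape 100000

state=p0 head=0 tape=BB[0]00000   (p0,0)→(p1,1,-1)
state=p1 head=-1 tape=B[B]100000   (p1,B)→(p0,B,-1)
state=p0 head=-2 tape=[B]B100000   (p0,B)→(p1,B,+1)
state=p1 head=-1 tape=B[B]100000   (p1,B)→(p0,B,-1)
state=p0 head=-2 tape=[B]B100000   (p0,B)→(p1,B,+1)
state=p1 head=-1 tape=B[B]100000   (p1,B)→(p0,B,-1)
state=p0 head=-2 tape=[B]B100000   (p0,B)→(p1,B,+1)
state=p1 head=-1 tape=B[B]100000   (p1,B)→(p0,B,-1)
state=p0 head=-2 tape=[B]B100000
After 8 steps: state p0, head at -2, tape 100000.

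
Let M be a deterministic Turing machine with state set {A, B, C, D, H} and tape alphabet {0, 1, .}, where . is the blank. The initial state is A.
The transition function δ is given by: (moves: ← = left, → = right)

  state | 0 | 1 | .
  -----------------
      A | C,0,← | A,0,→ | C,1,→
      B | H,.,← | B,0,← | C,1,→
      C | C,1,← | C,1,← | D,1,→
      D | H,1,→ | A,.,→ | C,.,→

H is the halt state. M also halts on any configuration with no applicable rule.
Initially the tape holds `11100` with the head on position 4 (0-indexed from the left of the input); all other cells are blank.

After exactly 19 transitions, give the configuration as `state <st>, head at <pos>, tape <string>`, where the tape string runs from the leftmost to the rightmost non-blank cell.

A | .1110[0]   read 0 → write 0, move ←, go to C
C | .111[0]0   read 0 → write 1, move ←, go to C
C | .11[1]10   read 1 → write 1, move ←, go to C
C | .1[1]110   read 1 → write 1, move ←, go to C
C | .[1]1110   read 1 → write 1, move ←, go to C
C | [.]11110   read . → write 1, move →, go to D
D | 1[1]1110   read 1 → write ., move →, go to A
A | 1.[1]110   read 1 → write 0, move →, go to A
A | 1.0[1]10   read 1 → write 0, move →, go to A
A | 1.00[1]0   read 1 → write 0, move →, go to A
A | 1.000[0]   read 0 → write 0, move ←, go to C
C | 1.00[0]0   read 0 → write 1, move ←, go to C
C | 1.0[0]10   read 0 → write 1, move ←, go to C
C | 1.[0]110   read 0 → write 1, move ←, go to C
C | 1[.]1110   read . → write 1, move →, go to D
D | 11[1]110   read 1 → write ., move →, go to A
A | 11.[1]10   read 1 → write 0, move →, go to A
A | 11.0[1]0   read 1 → write 0, move →, go to A
A | 11.00[0]   read 0 → write 0, move ←, go to C
C | 11.0[0]0
After 19 steps: state C, head at 3, tape 11.000.

state C, head at 3, tape 11.000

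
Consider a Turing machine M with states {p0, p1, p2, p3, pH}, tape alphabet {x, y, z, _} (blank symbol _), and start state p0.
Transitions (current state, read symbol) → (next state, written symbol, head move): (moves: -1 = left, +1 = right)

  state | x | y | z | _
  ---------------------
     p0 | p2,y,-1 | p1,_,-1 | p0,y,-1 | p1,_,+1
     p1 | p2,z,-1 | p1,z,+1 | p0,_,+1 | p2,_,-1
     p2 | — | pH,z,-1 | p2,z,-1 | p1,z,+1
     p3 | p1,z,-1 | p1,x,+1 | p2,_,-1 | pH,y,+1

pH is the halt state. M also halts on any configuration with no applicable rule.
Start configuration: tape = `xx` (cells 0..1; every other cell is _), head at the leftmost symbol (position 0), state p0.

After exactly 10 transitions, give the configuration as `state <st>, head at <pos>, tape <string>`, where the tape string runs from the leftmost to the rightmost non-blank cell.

state p1, head at 0, tape z_yz

p0 | __[x]x   read x → write y, move -1, go to p2
p2 | _[_]yx   read _ → write z, move +1, go to p1
p1 | _z[y]x   read y → write z, move +1, go to p1
p1 | _zz[x]   read x → write z, move -1, go to p2
p2 | _z[z]z   read z → write z, move -1, go to p2
p2 | _[z]zz   read z → write z, move -1, go to p2
p2 | [_]zzz   read _ → write z, move +1, go to p1
p1 | z[z]zz   read z → write _, move +1, go to p0
p0 | z_[z]z   read z → write y, move -1, go to p0
p0 | z[_]yz   read _ → write _, move +1, go to p1
p1 | z_[y]z
After 10 steps: state p1, head at 0, tape z_yz.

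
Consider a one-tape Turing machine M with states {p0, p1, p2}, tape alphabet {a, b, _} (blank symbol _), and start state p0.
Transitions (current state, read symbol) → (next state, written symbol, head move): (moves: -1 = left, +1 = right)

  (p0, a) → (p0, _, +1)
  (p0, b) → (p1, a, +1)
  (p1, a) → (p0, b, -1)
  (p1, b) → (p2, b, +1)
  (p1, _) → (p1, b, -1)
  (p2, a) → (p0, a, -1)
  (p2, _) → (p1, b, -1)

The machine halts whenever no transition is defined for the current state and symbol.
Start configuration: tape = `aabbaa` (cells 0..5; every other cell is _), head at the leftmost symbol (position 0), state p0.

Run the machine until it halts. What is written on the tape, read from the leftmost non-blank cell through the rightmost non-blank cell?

a__bb

state=p0 head=0 tape=[a]abbaa_   (p0,a)→(p0,_,+1)
state=p0 head=1 tape=_[a]bbaa_   (p0,a)→(p0,_,+1)
state=p0 head=2 tape=__[b]baa_   (p0,b)→(p1,a,+1)
state=p1 head=3 tape=__a[b]aa_   (p1,b)→(p2,b,+1)
state=p2 head=4 tape=__ab[a]a_   (p2,a)→(p0,a,-1)
state=p0 head=3 tape=__a[b]aa_   (p0,b)→(p1,a,+1)
state=p1 head=4 tape=__aa[a]a_   (p1,a)→(p0,b,-1)
state=p0 head=3 tape=__a[a]ba_   (p0,a)→(p0,_,+1)
state=p0 head=4 tape=__a_[b]a_   (p0,b)→(p1,a,+1)
state=p1 head=5 tape=__a_a[a]_   (p1,a)→(p0,b,-1)
state=p0 head=4 tape=__a_[a]b_   (p0,a)→(p0,_,+1)
state=p0 head=5 tape=__a__[b]_   (p0,b)→(p1,a,+1)
state=p1 head=6 tape=__a__a[_]   (p1,_)→(p1,b,-1)
state=p1 head=5 tape=__a__[a]b   (p1,a)→(p0,b,-1)
state=p0 head=4 tape=__a_[_]bb
The non-blank tape span at halt is a__bb.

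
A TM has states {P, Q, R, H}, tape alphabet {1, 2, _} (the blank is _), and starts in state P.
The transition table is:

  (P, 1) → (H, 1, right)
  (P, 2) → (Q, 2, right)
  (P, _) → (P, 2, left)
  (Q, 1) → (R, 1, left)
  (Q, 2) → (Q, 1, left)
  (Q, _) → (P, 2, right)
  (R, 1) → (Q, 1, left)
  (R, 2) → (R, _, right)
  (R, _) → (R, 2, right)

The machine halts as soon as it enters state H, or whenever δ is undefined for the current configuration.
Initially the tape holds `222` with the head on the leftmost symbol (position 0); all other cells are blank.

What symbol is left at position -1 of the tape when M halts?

P | _[2]22   read 2 → write 2, move right, go to Q
Q | _2[2]2   read 2 → write 1, move left, go to Q
Q | _[2]12   read 2 → write 1, move left, go to Q
Q | [_]112   read _ → write 2, move right, go to P
P | 2[1]12   read 1 → write 1, move right, go to H
H | 21[1]2
Cell -1 holds 2 when M halts.

2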